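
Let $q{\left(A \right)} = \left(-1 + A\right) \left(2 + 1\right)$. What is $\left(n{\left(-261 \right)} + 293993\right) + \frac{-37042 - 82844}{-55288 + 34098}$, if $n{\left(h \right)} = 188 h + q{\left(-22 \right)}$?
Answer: $\frac{199562251}{815} \approx 2.4486 \cdot 10^{5}$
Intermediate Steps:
$q{\left(A \right)} = -3 + 3 A$ ($q{\left(A \right)} = \left(-1 + A\right) 3 = -3 + 3 A$)
$n{\left(h \right)} = -69 + 188 h$ ($n{\left(h \right)} = 188 h + \left(-3 + 3 \left(-22\right)\right) = 188 h - 69 = -69 + 188 h$)
$\left(n{\left(-261 \right)} + 293993\right) + \frac{-37042 - 82844}{-55288 + 34098} = \left(\left(-69 + 188 \left(-261\right)\right) + 293993\right) + \frac{-37042 - 82844}{-55288 + 34098} = \left(\left(-69 - 49068\right) + 293993\right) - \frac{119886}{-21190} = \left(-49137 + 293993\right) - - \frac{4611}{815} = 244856 + \frac{4611}{815} = \frac{199562251}{815}$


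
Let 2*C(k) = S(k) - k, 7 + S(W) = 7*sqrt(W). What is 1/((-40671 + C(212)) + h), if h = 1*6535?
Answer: -136982/4691006693 - 28*sqrt(53)/4691006693 ≈ -2.9244e-5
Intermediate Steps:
S(W) = -7 + 7*sqrt(W)
C(k) = -7/2 - k/2 + 7*sqrt(k)/2 (C(k) = ((-7 + 7*sqrt(k)) - k)/2 = (-7 - k + 7*sqrt(k))/2 = -7/2 - k/2 + 7*sqrt(k)/2)
h = 6535
1/((-40671 + C(212)) + h) = 1/((-40671 + (-7/2 - 1/2*212 + 7*sqrt(212)/2)) + 6535) = 1/((-40671 + (-7/2 - 106 + 7*(2*sqrt(53))/2)) + 6535) = 1/((-40671 + (-7/2 - 106 + 7*sqrt(53))) + 6535) = 1/((-40671 + (-219/2 + 7*sqrt(53))) + 6535) = 1/((-81561/2 + 7*sqrt(53)) + 6535) = 1/(-68491/2 + 7*sqrt(53))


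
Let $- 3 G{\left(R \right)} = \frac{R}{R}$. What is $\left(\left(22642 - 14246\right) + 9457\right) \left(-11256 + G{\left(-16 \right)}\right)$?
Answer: $-200959319$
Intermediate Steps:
$G{\left(R \right)} = - \frac{1}{3}$ ($G{\left(R \right)} = - \frac{R \frac{1}{R}}{3} = \left(- \frac{1}{3}\right) 1 = - \frac{1}{3}$)
$\left(\left(22642 - 14246\right) + 9457\right) \left(-11256 + G{\left(-16 \right)}\right) = \left(\left(22642 - 14246\right) + 9457\right) \left(-11256 - \frac{1}{3}\right) = \left(8396 + 9457\right) \left(- \frac{33769}{3}\right) = 17853 \left(- \frac{33769}{3}\right) = -200959319$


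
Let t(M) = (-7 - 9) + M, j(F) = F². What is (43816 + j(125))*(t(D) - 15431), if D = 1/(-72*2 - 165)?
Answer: -283719263684/309 ≈ -9.1818e+8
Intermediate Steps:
D = -1/309 (D = 1/(-12*12 - 165) = 1/(-144 - 165) = 1/(-309) = -1/309 ≈ -0.0032362)
t(M) = -16 + M
(43816 + j(125))*(t(D) - 15431) = (43816 + 125²)*((-16 - 1/309) - 15431) = (43816 + 15625)*(-4945/309 - 15431) = 59441*(-4773124/309) = -283719263684/309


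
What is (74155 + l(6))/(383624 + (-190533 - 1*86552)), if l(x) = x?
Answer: 74161/106539 ≈ 0.69609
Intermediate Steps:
(74155 + l(6))/(383624 + (-190533 - 1*86552)) = (74155 + 6)/(383624 + (-190533 - 1*86552)) = 74161/(383624 + (-190533 - 86552)) = 74161/(383624 - 277085) = 74161/106539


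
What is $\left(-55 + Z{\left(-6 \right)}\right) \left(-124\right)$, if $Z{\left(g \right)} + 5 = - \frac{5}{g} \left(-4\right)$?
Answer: $\frac{23560}{3} \approx 7853.3$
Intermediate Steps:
$Z{\left(g \right)} = -5 + \frac{20}{g}$ ($Z{\left(g \right)} = -5 + - \frac{5}{g} \left(-4\right) = -5 + \frac{20}{g}$)
$\left(-55 + Z{\left(-6 \right)}\right) \left(-124\right) = \left(-55 - \left(5 - \frac{20}{-6}\right)\right) \left(-124\right) = \left(-55 + \left(-5 + 20 \left(- \frac{1}{6}\right)\right)\right) \left(-124\right) = \left(-55 - \frac{25}{3}\right) \left(-124\right) = \left(- \frac{190}{3}\right) \left(-124\right) = \frac{23560}{3}$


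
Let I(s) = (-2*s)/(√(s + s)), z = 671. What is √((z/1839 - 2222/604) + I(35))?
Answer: √(-1022165989086 - 308444722884*√70)/555378 ≈ 3.4177*I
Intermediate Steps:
I(s) = -√2*√s (I(s) = (-2*s)/(√(2*s)) = (-2*s)/((√2*√s)) = (-2*s)*(√2/(2*√s)) = -√2*√s)
√((z/1839 - 2222/604) + I(35)) = √((671/1839 - 2222/604) - √2*√35) = √((671*(1/1839) - 2222*1/604) - √70) = √((671/1839 - 1111/302) - √70) = √(-1840487/555378 - √70)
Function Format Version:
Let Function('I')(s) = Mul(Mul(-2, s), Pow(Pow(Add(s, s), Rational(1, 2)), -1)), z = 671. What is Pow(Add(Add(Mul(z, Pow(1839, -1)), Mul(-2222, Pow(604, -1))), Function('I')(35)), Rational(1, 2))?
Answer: Mul(Rational(1, 555378), Pow(Add(-1022165989086, Mul(-308444722884, Pow(70, Rational(1, 2)))), Rational(1, 2))) ≈ Mul(3.4177, I)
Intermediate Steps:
Function('I')(s) = Mul(-1, Pow(2, Rational(1, 2)), Pow(s, Rational(1, 2))) (Function('I')(s) = Mul(Mul(-2, s), Pow(Pow(Mul(2, s), Rational(1, 2)), -1)) = Mul(Mul(-2, s), Pow(Mul(Pow(2, Rational(1, 2)), Pow(s, Rational(1, 2))), -1)) = Mul(Mul(-2, s), Mul(Rational(1, 2), Pow(2, Rational(1, 2)), Pow(s, Rational(-1, 2)))) = Mul(-1, Pow(2, Rational(1, 2)), Pow(s, Rational(1, 2))))
Pow(Add(Add(Mul(z, Pow(1839, -1)), Mul(-2222, Pow(604, -1))), Function('I')(35)), Rational(1, 2)) = Pow(Add(Add(Mul(671, Pow(1839, -1)), Mul(-2222, Pow(604, -1))), Mul(-1, Pow(2, Rational(1, 2)), Pow(35, Rational(1, 2)))), Rational(1, 2)) = Pow(Add(Add(Mul(671, Rational(1, 1839)), Mul(-2222, Rational(1, 604))), Mul(-1, Pow(70, Rational(1, 2)))), Rational(1, 2)) = Pow(Add(Add(Rational(671, 1839), Rational(-1111, 302)), Mul(-1, Pow(70, Rational(1, 2)))), Rational(1, 2)) = Pow(Add(Rational(-1840487, 555378), Mul(-1, Pow(70, Rational(1, 2)))), Rational(1, 2))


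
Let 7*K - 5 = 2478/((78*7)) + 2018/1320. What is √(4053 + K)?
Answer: √3656424827055/30030 ≈ 63.676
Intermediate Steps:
K = 94957/60060 (K = 5/7 + (2478/((78*7)) + 2018/1320)/7 = 5/7 + (2478/546 + 2018*(1/1320))/7 = 5/7 + (2478*(1/546) + 1009/660)/7 = 5/7 + (59/13 + 1009/660)/7 = 5/7 + (⅐)*(52057/8580) = 5/7 + 52057/60060 = 94957/60060 ≈ 1.5810)
√(4053 + K) = √(4053 + 94957/60060) = √(243518137/60060) = √3656424827055/30030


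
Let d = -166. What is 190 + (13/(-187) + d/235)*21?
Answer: 7633513/43945 ≈ 173.71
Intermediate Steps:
190 + (13/(-187) + d/235)*21 = 190 + (13/(-187) - 166/235)*21 = 190 + (13*(-1/187) - 166*1/235)*21 = 190 + (-13/187 - 166/235)*21 = 190 - 34097/43945*21 = 190 - 716037/43945 = 7633513/43945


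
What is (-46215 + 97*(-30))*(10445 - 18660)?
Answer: 403561875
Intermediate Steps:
(-46215 + 97*(-30))*(10445 - 18660) = (-46215 - 2910)*(-8215) = -49125*(-8215) = 403561875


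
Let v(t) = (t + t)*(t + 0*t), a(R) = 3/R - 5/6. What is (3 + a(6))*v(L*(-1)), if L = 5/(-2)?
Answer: 100/3 ≈ 33.333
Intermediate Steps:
a(R) = -5/6 + 3/R (a(R) = 3/R - 5*1/6 = 3/R - 5/6 = -5/6 + 3/R)
L = -5/2 (L = 5*(-1/2) = -5/2 ≈ -2.5000)
v(t) = 2*t**2 (v(t) = (2*t)*(t + 0) = (2*t)*t = 2*t**2)
(3 + a(6))*v(L*(-1)) = (3 + (-5/6 + 3/6))*(2*(-5/2*(-1))**2) = (3 + (-5/6 + 3*(1/6)))*(2*(5/2)**2) = (3 + (-5/6 + 1/2))*(2*(25/4)) = (3 - 1/3)*(25/2) = (8/3)*(25/2) = 100/3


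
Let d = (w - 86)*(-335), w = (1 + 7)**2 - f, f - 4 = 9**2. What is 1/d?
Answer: 1/35845 ≈ 2.7898e-5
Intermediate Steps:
f = 85 (f = 4 + 9**2 = 4 + 81 = 85)
w = -21 (w = (1 + 7)**2 - 1*85 = 8**2 - 85 = 64 - 85 = -21)
d = 35845 (d = (-21 - 86)*(-335) = -107*(-335) = 35845)
1/d = 1/35845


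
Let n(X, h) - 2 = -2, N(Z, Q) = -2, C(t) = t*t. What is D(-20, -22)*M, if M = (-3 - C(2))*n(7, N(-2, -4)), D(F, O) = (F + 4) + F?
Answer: 0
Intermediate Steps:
C(t) = t²
D(F, O) = 4 + 2*F (D(F, O) = (4 + F) + F = 4 + 2*F)
n(X, h) = 0 (n(X, h) = 2 - 2 = 0)
M = 0 (M = (-3 - 1*2²)*0 = (-3 - 1*4)*0 = (-3 - 4)*0 = -7*0 = 0)
D(-20, -22)*M = (4 + 2*(-20))*0 = (4 - 40)*0 = -36*0 = 0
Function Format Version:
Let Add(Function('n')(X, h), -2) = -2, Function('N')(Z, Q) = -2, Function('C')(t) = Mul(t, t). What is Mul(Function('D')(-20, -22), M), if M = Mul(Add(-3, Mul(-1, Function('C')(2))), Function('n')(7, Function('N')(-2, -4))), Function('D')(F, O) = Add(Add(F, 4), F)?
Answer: 0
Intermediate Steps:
Function('C')(t) = Pow(t, 2)
Function('D')(F, O) = Add(4, Mul(2, F)) (Function('D')(F, O) = Add(Add(4, F), F) = Add(4, Mul(2, F)))
Function('n')(X, h) = 0 (Function('n')(X, h) = Add(2, -2) = 0)
M = 0 (M = Mul(Add(-3, Mul(-1, Pow(2, 2))), 0) = Mul(Add(-3, Mul(-1, 4)), 0) = Mul(Add(-3, -4), 0) = Mul(-7, 0) = 0)
Mul(Function('D')(-20, -22), M) = Mul(Add(4, Mul(2, -20)), 0) = Mul(Add(4, -40), 0) = Mul(-36, 0) = 0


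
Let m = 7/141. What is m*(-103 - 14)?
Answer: -273/47 ≈ -5.8085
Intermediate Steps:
m = 7/141 (m = 7*(1/141) = 7/141 ≈ 0.049645)
m*(-103 - 14) = 7*(-103 - 14)/141 = (7/141)*(-117) = -273/47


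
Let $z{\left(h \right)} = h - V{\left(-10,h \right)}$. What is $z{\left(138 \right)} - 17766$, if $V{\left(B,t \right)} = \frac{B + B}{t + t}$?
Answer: $- \frac{1216327}{69} \approx -17628.0$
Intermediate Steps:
$V{\left(B,t \right)} = \frac{B}{t}$ ($V{\left(B,t \right)} = \frac{2 B}{2 t} = 2 B \frac{1}{2 t} = \frac{B}{t}$)
$z{\left(h \right)} = h + \frac{10}{h}$ ($z{\left(h \right)} = h - - \frac{10}{h} = h + \frac{10}{h}$)
$z{\left(138 \right)} - 17766 = \left(138 + \frac{10}{138}\right) - 17766 = \left(138 + 10 \cdot \frac{1}{138}\right) - 17766 = \left(138 + \frac{5}{69}\right) - 17766 = \frac{9527}{69} - 17766 = - \frac{1216327}{69}$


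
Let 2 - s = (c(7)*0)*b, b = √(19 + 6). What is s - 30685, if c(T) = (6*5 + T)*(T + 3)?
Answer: -30683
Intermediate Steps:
b = 5 (b = √25 = 5)
c(T) = (3 + T)*(30 + T) (c(T) = (30 + T)*(3 + T) = (3 + T)*(30 + T))
s = 2 (s = 2 - (90 + 7² + 33*7)*0*5 = 2 - (90 + 49 + 231)*0*5 = 2 - 370*0*5 = 2 - 0*5 = 2 - 1*0 = 2 + 0 = 2)
s - 30685 = 2 - 30685 = -30683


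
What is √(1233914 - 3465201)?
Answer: I*√2231287 ≈ 1493.8*I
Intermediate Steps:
√(1233914 - 3465201) = √(-2231287) = I*√2231287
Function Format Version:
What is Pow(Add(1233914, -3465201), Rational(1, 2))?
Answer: Mul(I, Pow(2231287, Rational(1, 2))) ≈ Mul(1493.8, I)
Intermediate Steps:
Pow(Add(1233914, -3465201), Rational(1, 2)) = Pow(-2231287, Rational(1, 2)) = Mul(I, Pow(2231287, Rational(1, 2)))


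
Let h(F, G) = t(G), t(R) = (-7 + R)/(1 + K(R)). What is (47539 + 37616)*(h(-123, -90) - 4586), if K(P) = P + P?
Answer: -69894968535/179 ≈ -3.9047e+8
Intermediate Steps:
K(P) = 2*P
t(R) = (-7 + R)/(1 + 2*R)
h(F, G) = (-7 + G)/(1 + 2*G)
(47539 + 37616)*(h(-123, -90) - 4586) = (47539 + 37616)*((-7 - 90)/(1 + 2*(-90)) - 4586) = 85155*(-97/(1 - 180) - 4586) = 85155*(-97/(-179) - 4586) = 85155*(-1/179*(-97) - 4586) = 85155*(97/179 - 4586) = 85155*(-820797/179) = -69894968535/179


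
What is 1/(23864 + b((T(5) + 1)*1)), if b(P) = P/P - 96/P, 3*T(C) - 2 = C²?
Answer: 5/119277 ≈ 4.1919e-5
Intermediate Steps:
T(C) = ⅔ + C²/3
b(P) = 1 - 96/P
1/(23864 + b((T(5) + 1)*1)) = 1/(23864 + (-96 + ((⅔ + (⅓)*5²) + 1)*1)/((((⅔ + (⅓)*5²) + 1)*1))) = 1/(23864 + (-96 + ((⅔ + (⅓)*25) + 1)*1)/((((⅔ + (⅓)*25) + 1)*1))) = 1/(23864 + (-96 + ((⅔ + 25/3) + 1)*1)/((((⅔ + 25/3) + 1)*1))) = 1/(23864 + (-96 + (9 + 1)*1)/(((9 + 1)*1))) = 1/(23864 + (-96 + 10*1)/((10*1))) = 1/(23864 + (-96 + 10)/10) = 1/(23864 + (⅒)*(-86)) = 1/(23864 - 43/5) = 1/(119277/5) = 5/119277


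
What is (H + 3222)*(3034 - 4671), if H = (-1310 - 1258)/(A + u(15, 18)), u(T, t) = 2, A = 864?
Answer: -2281719354/433 ≈ -5.2696e+6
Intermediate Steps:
H = -1284/433 (H = (-1310 - 1258)/(864 + 2) = -2568/866 = -2568*1/866 = -1284/433 ≈ -2.9654)
(H + 3222)*(3034 - 4671) = (-1284/433 + 3222)*(3034 - 4671) = (1393842/433)*(-1637) = -2281719354/433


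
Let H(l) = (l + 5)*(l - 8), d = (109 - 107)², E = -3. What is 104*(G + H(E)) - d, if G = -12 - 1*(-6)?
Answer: -2916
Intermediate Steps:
G = -6 (G = -12 + 6 = -6)
d = 4 (d = 2² = 4)
H(l) = (-8 + l)*(5 + l) (H(l) = (5 + l)*(-8 + l) = (-8 + l)*(5 + l))
104*(G + H(E)) - d = 104*(-6 + (-40 + (-3)² - 3*(-3))) - 1*4 = 104*(-6 + (-40 + 9 + 9)) - 4 = 104*(-6 - 22) - 4 = 104*(-28) - 4 = -2912 - 4 = -2916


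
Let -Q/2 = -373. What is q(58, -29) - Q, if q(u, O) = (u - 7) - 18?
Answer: -713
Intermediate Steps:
q(u, O) = -25 + u (q(u, O) = (-7 + u) - 18 = -25 + u)
Q = 746 (Q = -2*(-373) = 746)
q(58, -29) - Q = (-25 + 58) - 1*746 = 33 - 746 = -713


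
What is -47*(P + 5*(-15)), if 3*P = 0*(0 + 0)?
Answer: 3525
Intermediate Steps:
P = 0 (P = (0*(0 + 0))/3 = (0*0)/3 = (⅓)*0 = 0)
-47*(P + 5*(-15)) = -47*(0 + 5*(-15)) = -47*(0 - 75) = -47*(-75) = 3525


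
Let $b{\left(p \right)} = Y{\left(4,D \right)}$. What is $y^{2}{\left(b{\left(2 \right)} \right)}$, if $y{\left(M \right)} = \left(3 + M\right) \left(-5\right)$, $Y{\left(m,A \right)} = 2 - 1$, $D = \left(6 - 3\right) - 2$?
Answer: $400$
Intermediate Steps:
$D = 1$ ($D = 3 - 2 = 1$)
$Y{\left(m,A \right)} = 1$ ($Y{\left(m,A \right)} = 2 - 1 = 1$)
$b{\left(p \right)} = 1$
$y{\left(M \right)} = -15 - 5 M$
$y^{2}{\left(b{\left(2 \right)} \right)} = \left(-15 - 5\right)^{2} = \left(-20\right)^{2} = 400$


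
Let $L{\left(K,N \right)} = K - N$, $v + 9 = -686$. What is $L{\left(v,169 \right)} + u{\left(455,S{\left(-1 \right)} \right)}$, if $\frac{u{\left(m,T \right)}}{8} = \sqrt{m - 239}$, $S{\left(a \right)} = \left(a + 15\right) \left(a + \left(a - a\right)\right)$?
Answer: $-864 + 48 \sqrt{6} \approx -746.42$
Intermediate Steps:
$v = -695$ ($v = -9 - 686 = -695$)
$S{\left(a \right)} = a \left(15 + a\right)$ ($S{\left(a \right)} = \left(15 + a\right) \left(a + 0\right) = \left(15 + a\right) a = a \left(15 + a\right)$)
$u{\left(m,T \right)} = 8 \sqrt{-239 + m}$ ($u{\left(m,T \right)} = 8 \sqrt{m - 239} = 8 \sqrt{-239 + m}$)
$L{\left(v,169 \right)} + u{\left(455,S{\left(-1 \right)} \right)} = \left(-695 - 169\right) + 8 \sqrt{-239 + 455} = \left(-695 - 169\right) + 8 \sqrt{216} = -864 + 8 \cdot 6 \sqrt{6} = -864 + 48 \sqrt{6}$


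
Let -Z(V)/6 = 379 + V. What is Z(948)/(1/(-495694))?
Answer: 3946715628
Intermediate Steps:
Z(V) = -2274 - 6*V (Z(V) = -6*(379 + V) = -2274 - 6*V)
Z(948)/(1/(-495694)) = (-2274 - 6*948)/(1/(-495694)) = (-2274 - 5688)/(-1/495694) = -7962*(-495694) = 3946715628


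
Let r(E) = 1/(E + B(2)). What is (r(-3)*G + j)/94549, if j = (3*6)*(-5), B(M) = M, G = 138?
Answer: -228/94549 ≈ -0.0024114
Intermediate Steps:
r(E) = 1/(2 + E) (r(E) = 1/(E + 2) = 1/(2 + E))
j = -90 (j = 18*(-5) = -90)
(r(-3)*G + j)/94549 = (138/(2 - 3) - 90)/94549 = (138/(-1) - 90)*(1/94549) = (-1*138 - 90)*(1/94549) = (-138 - 90)*(1/94549) = -228*1/94549 = -228/94549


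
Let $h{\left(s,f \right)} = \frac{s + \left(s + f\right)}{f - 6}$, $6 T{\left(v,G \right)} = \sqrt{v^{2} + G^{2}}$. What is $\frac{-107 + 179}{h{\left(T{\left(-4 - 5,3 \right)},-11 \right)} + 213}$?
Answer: $\frac{740928}{2198569} + \frac{204 \sqrt{10}}{2198569} \approx 0.3373$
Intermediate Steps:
$T{\left(v,G \right)} = \frac{\sqrt{G^{2} + v^{2}}}{6}$ ($T{\left(v,G \right)} = \frac{\sqrt{v^{2} + G^{2}}}{6} = \frac{\sqrt{G^{2} + v^{2}}}{6}$)
$h{\left(s,f \right)} = \frac{f + 2 s}{-6 + f}$ ($h{\left(s,f \right)} = \frac{s + \left(f + s\right)}{-6 + f} = \frac{f + 2 s}{-6 + f}$)
$\frac{-107 + 179}{h{\left(T{\left(-4 - 5,3 \right)},-11 \right)} + 213} = \frac{-107 + 179}{\frac{-11 + 2 \frac{\sqrt{3^{2} + \left(-4 - 5\right)^{2}}}{6}}{-6 - 11} + 213} = \frac{72}{\frac{-11 + 2 \frac{\sqrt{9 + \left(-9\right)^{2}}}{6}}{-17} + 213} = \frac{72}{- \frac{-11 + 2 \frac{\sqrt{9 + 81}}{6}}{17} + 213} = \frac{72}{- \frac{-11 + 2 \frac{\sqrt{90}}{6}}{17} + 213} = \frac{72}{- \frac{-11 + 2 \frac{3 \sqrt{10}}{6}}{17} + 213} = \frac{72}{- \frac{-11 + 2 \frac{\sqrt{10}}{2}}{17} + 213} = \frac{72}{- \frac{-11 + \sqrt{10}}{17} + 213} = \frac{72}{\left(\frac{11}{17} - \frac{\sqrt{10}}{17}\right) + 213} = \frac{72}{\frac{3632}{17} - \frac{\sqrt{10}}{17}}$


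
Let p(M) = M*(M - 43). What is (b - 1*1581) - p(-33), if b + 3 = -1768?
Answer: -5860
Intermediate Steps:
b = -1771 (b = -3 - 1768 = -1771)
p(M) = M*(-43 + M)
(b - 1*1581) - p(-33) = (-1771 - 1*1581) - (-33)*(-43 - 33) = (-1771 - 1581) - (-33)*(-76) = -3352 - 1*2508 = -3352 - 2508 = -5860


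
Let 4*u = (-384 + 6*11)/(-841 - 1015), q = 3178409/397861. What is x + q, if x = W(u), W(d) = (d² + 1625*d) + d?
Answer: 425623709457125/5482104438784 ≈ 77.639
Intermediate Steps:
q = 3178409/397861 (q = 3178409*(1/397861) = 3178409/397861 ≈ 7.9887)
u = 159/3712 (u = ((-384 + 6*11)/(-841 - 1015))/4 = ((-384 + 66)/(-1856))/4 = (-318*(-1/1856))/4 = (¼)*(159/928) = 159/3712 ≈ 0.042834)
W(d) = d² + 1626*d
x = 959703489/13778944 (x = 159*(1626 + 159/3712)/3712 = (159/3712)*(6035871/3712) = 959703489/13778944 ≈ 69.650)
x + q = 959703489/13778944 + 3178409/397861 = 425623709457125/5482104438784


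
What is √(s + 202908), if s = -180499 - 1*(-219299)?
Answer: 2*√60427 ≈ 491.64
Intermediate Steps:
s = 38800 (s = -180499 + 219299 = 38800)
√(s + 202908) = √(38800 + 202908) = √241708 = 2*√60427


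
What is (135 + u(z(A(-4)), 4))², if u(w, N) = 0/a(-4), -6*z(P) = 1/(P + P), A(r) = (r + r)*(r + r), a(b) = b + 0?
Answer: 18225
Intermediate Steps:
a(b) = b
A(r) = 4*r² (A(r) = (2*r)*(2*r) = 4*r²)
z(P) = -1/(12*P) (z(P) = -1/(6*(P + P)) = -1/(2*P)/6 = -1/(12*P))
u(w, N) = 0 (u(w, N) = 0/(-4) = 0*(-¼) = 0)
(135 + u(z(A(-4)), 4))² = (135 + 0)² = 135² = 18225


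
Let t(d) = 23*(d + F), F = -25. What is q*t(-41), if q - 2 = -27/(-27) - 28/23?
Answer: -2706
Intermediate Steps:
t(d) = -575 + 23*d (t(d) = 23*(d - 25) = 23*(-25 + d) = -575 + 23*d)
q = 41/23 (q = 2 + (-27/(-27) - 28/23) = 2 + (-27*(-1/27) - 28*1/23) = 2 + (1 - 28/23) = 2 - 5/23 = 41/23 ≈ 1.7826)
q*t(-41) = 41*(-575 + 23*(-41))/23 = 41*(-575 - 943)/23 = (41/23)*(-1518) = -2706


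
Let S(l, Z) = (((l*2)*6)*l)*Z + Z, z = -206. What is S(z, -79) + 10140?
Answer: -40219267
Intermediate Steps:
S(l, Z) = Z + 12*Z*l**2 (S(l, Z) = (((2*l)*6)*l)*Z + Z = ((12*l)*l)*Z + Z = (12*l**2)*Z + Z = 12*Z*l**2 + Z = Z + 12*Z*l**2)
S(z, -79) + 10140 = -79*(1 + 12*(-206)**2) + 10140 = -79*(1 + 12*42436) + 10140 = -79*(1 + 509232) + 10140 = -79*509233 + 10140 = -40229407 + 10140 = -40219267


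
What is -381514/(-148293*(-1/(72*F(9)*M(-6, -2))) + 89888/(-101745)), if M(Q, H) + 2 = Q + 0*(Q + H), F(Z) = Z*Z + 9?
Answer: 1656198055680/16253387 ≈ 1.0190e+5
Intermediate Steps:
F(Z) = 9 + Z² (F(Z) = Z² + 9 = 9 + Z²)
M(Q, H) = -2 + Q (M(Q, H) = -2 + (Q + 0*(Q + H)) = -2 + (Q + 0*(H + Q)) = -2 + (Q + 0) = -2 + Q)
-381514/(-148293*(-1/(72*F(9)*M(-6, -2))) + 89888/(-101745)) = -381514/(-148293*(-1/(72*(-2 - 6)*(9 + 9²))) + 89888/(-101745)) = -381514/(-148293*1/(576*(9 + 81)) + 89888*(-1/101745)) = -381514/(-148293/(-8*90*(-72)) - 89888/101745) = -381514/(-148293/((-720*(-72))) - 89888/101745) = -381514/(-148293/51840 - 89888/101745) = -381514/(-148293*1/51840 - 89888/101745) = -381514/(-16477/5760 - 89888/101745) = -381514/(-16253387/4341120) = -381514*(-4341120/16253387) = 1656198055680/16253387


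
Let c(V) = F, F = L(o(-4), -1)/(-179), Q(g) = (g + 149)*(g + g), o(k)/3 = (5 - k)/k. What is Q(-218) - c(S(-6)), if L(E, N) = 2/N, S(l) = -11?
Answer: 5385034/179 ≈ 30084.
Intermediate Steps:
o(k) = 3*(5 - k)/k (o(k) = 3*((5 - k)/k) = 3*(5 - k)/k)
Q(g) = 2*g*(149 + g) (Q(g) = (149 + g)*(2*g) = 2*g*(149 + g))
F = 2/179 (F = (2/(-1))/(-179) = (2*(-1))*(-1/179) = -2*(-1/179) = 2/179 ≈ 0.011173)
c(V) = 2/179
Q(-218) - c(S(-6)) = 2*(-218)*(149 - 218) - 1*2/179 = 2*(-218)*(-69) - 2/179 = 30084 - 2/179 = 5385034/179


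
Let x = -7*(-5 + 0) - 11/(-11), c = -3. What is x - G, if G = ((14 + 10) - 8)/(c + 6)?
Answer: 92/3 ≈ 30.667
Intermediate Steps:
G = 16/3 (G = ((14 + 10) - 8)/(-3 + 6) = (24 - 8)/3 = 16*(⅓) = 16/3 ≈ 5.3333)
x = 36 (x = -7*(-5) - 11*(-1/11) = 35 + 1 = 36)
x - G = 36 - 1*16/3 = 36 - 16/3 = 92/3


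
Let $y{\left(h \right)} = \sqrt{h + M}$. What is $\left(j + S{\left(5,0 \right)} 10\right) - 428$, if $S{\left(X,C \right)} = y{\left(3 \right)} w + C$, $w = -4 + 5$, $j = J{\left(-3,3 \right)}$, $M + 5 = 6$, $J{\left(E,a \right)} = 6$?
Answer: $-402$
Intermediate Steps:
$M = 1$ ($M = -5 + 6 = 1$)
$j = 6$
$y{\left(h \right)} = \sqrt{1 + h}$ ($y{\left(h \right)} = \sqrt{h + 1} = \sqrt{1 + h}$)
$w = 1$
$S{\left(X,C \right)} = 2 + C$ ($S{\left(X,C \right)} = \sqrt{1 + 3} \cdot 1 + C = \sqrt{4} \cdot 1 + C = 2 \cdot 1 + C = 2 + C$)
$\left(j + S{\left(5,0 \right)} 10\right) - 428 = \left(6 + \left(2 + 0\right) 10\right) - 428 = \left(6 + 2 \cdot 10\right) - 428 = \left(6 + 20\right) - 428 = 26 - 428 = -402$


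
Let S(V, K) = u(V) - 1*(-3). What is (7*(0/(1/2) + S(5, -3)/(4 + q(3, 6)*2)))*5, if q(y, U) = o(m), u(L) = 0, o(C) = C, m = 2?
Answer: 105/8 ≈ 13.125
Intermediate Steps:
q(y, U) = 2
S(V, K) = 3 (S(V, K) = 0 - 1*(-3) = 0 + 3 = 3)
(7*(0/(1/2) + S(5, -3)/(4 + q(3, 6)*2)))*5 = (7*(0/(1/2) + 3/(4 + 2*2)))*5 = (7*(0/(1/2) + 3/(4 + 4)))*5 = (7*(0*2 + 3/8))*5 = (7*(0 + 3*(1/8)))*5 = (7*(0 + 3/8))*5 = (7*(3/8))*5 = (21/8)*5 = 105/8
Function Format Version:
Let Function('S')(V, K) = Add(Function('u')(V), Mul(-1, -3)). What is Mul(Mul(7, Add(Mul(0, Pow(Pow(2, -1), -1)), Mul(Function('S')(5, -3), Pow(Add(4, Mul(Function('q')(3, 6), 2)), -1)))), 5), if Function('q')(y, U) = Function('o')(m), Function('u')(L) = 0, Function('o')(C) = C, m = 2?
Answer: Rational(105, 8) ≈ 13.125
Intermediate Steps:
Function('q')(y, U) = 2
Function('S')(V, K) = 3 (Function('S')(V, K) = Add(0, Mul(-1, -3)) = Add(0, 3) = 3)
Mul(Mul(7, Add(Mul(0, Pow(Pow(2, -1), -1)), Mul(Function('S')(5, -3), Pow(Add(4, Mul(Function('q')(3, 6), 2)), -1)))), 5) = Mul(Mul(7, Add(Mul(0, Pow(Pow(2, -1), -1)), Mul(3, Pow(Add(4, Mul(2, 2)), -1)))), 5) = Mul(Mul(7, Add(Mul(0, Pow(Rational(1, 2), -1)), Mul(3, Pow(Add(4, 4), -1)))), 5) = Mul(Mul(7, Add(Mul(0, 2), Mul(3, Pow(8, -1)))), 5) = Mul(Mul(7, Add(0, Mul(3, Rational(1, 8)))), 5) = Mul(Mul(7, Add(0, Rational(3, 8))), 5) = Mul(Mul(7, Rational(3, 8)), 5) = Mul(Rational(21, 8), 5) = Rational(105, 8)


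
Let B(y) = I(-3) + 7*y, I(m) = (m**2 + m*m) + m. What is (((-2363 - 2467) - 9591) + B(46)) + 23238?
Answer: 9154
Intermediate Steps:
I(m) = m + 2*m**2 (I(m) = (m**2 + m**2) + m = 2*m**2 + m = m + 2*m**2)
B(y) = 15 + 7*y (B(y) = -3*(1 + 2*(-3)) + 7*y = -3*(1 - 6) + 7*y = -3*(-5) + 7*y = 15 + 7*y)
(((-2363 - 2467) - 9591) + B(46)) + 23238 = (((-2363 - 2467) - 9591) + (15 + 7*46)) + 23238 = ((-4830 - 9591) + (15 + 322)) + 23238 = (-14421 + 337) + 23238 = -14084 + 23238 = 9154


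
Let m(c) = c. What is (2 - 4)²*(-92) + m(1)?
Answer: -367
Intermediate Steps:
(2 - 4)²*(-92) + m(1) = (2 - 4)²*(-92) + 1 = (-2)²*(-92) + 1 = 4*(-92) + 1 = -368 + 1 = -367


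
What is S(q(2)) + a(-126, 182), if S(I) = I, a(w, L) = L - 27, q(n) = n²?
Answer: 159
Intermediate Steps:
a(w, L) = -27 + L
S(q(2)) + a(-126, 182) = 2² + (-27 + 182) = 4 + 155 = 159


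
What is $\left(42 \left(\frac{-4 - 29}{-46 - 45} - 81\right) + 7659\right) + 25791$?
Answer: $\frac{390822}{13} \approx 30063.0$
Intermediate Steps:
$\left(42 \left(\frac{-4 - 29}{-46 - 45} - 81\right) + 7659\right) + 25791 = \left(42 \left(- \frac{33}{-91} - 81\right) + 7659\right) + 25791 = \left(42 \left(\left(-33\right) \left(- \frac{1}{91}\right) - 81\right) + 7659\right) + 25791 = \left(42 \left(\frac{33}{91} - 81\right) + 7659\right) + 25791 = \left(42 \left(- \frac{7338}{91}\right) + 7659\right) + 25791 = \left(- \frac{44028}{13} + 7659\right) + 25791 = \frac{55539}{13} + 25791 = \frac{390822}{13}$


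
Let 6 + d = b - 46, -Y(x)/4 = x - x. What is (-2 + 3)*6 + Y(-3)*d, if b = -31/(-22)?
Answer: 6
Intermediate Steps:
Y(x) = 0 (Y(x) = -4*(x - x) = -4*0 = 0)
b = 31/22 (b = -31*(-1/22) = 31/22 ≈ 1.4091)
d = -1113/22 (d = -6 + (31/22 - 46) = -6 - 981/22 = -1113/22 ≈ -50.591)
(-2 + 3)*6 + Y(-3)*d = (-2 + 3)*6 + 0*(-1113/22) = 1*6 + 0 = 6 + 0 = 6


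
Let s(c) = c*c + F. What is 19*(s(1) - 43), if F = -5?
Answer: -893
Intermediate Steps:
s(c) = -5 + c² (s(c) = c*c - 5 = c² - 5 = -5 + c²)
19*(s(1) - 43) = 19*((-5 + 1²) - 43) = 19*((-5 + 1) - 43) = 19*(-4 - 43) = 19*(-47) = -893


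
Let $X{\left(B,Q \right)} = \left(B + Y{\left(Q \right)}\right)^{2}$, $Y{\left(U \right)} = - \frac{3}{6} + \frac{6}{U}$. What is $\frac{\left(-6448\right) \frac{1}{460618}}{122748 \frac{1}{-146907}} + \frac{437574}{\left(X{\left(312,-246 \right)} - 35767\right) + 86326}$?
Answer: $\frac{6970602503748897894}{2337694155235873117} \approx 2.9818$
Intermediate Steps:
$Y{\left(U \right)} = - \frac{1}{2} + \frac{6}{U}$ ($Y{\left(U \right)} = \left(-3\right) \frac{1}{6} + \frac{6}{U} = - \frac{1}{2} + \frac{6}{U}$)
$X{\left(B,Q \right)} = \left(B + \frac{12 - Q}{2 Q}\right)^{2}$
$\frac{\left(-6448\right) \frac{1}{460618}}{122748 \frac{1}{-146907}} + \frac{437574}{\left(X{\left(312,-246 \right)} - 35767\right) + 86326} = \frac{\left(-6448\right) \frac{1}{460618}}{122748 \frac{1}{-146907}} + \frac{437574}{\left(\frac{\left(12 - -246 + 2 \cdot 312 \left(-246\right)\right)^{2}}{4 \cdot 60516} - 35767\right) + 86326} = \frac{\left(-6448\right) \frac{1}{460618}}{122748 \left(- \frac{1}{146907}\right)} + \frac{437574}{\left(\frac{1}{4} \cdot \frac{1}{60516} \left(12 + 246 - 153504\right)^{2} - 35767\right) + 86326} = - \frac{3224}{230309 \left(- \frac{40916}{48969}\right)} + \frac{437574}{\left(\frac{1}{4} \cdot \frac{1}{60516} \left(-153246\right)^{2} - 35767\right) + 86326} = \left(- \frac{3224}{230309}\right) \left(- \frac{48969}{40916}\right) + \frac{437574}{\left(\frac{1}{4} \cdot \frac{1}{60516} \cdot 23484336516 - 35767\right) + 86326} = \frac{39469014}{2355830761} + \frac{437574}{\left(\frac{652342681}{6724} - 35767\right) + 86326} = \frac{39469014}{2355830761} + \frac{437574}{\frac{411845373}{6724} + 86326} = \frac{39469014}{2355830761} + \frac{437574}{\frac{992301397}{6724}} = \frac{39469014}{2355830761} + 437574 \cdot \frac{6724}{992301397} = \frac{39469014}{2355830761} + \frac{2942247576}{992301397} = \frac{6970602503748897894}{2337694155235873117}$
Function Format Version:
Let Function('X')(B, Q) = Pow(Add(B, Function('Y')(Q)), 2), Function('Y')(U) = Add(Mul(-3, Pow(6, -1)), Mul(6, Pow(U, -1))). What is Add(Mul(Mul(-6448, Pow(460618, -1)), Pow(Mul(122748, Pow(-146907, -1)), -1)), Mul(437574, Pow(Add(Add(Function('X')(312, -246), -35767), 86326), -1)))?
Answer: Rational(6970602503748897894, 2337694155235873117) ≈ 2.9818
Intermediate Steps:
Function('Y')(U) = Add(Rational(-1, 2), Mul(6, Pow(U, -1))) (Function('Y')(U) = Add(Mul(-3, Rational(1, 6)), Mul(6, Pow(U, -1))) = Add(Rational(-1, 2), Mul(6, Pow(U, -1))))
Function('X')(B, Q) = Pow(Add(B, Mul(Rational(1, 2), Pow(Q, -1), Add(12, Mul(-1, Q)))), 2)
Add(Mul(Mul(-6448, Pow(460618, -1)), Pow(Mul(122748, Pow(-146907, -1)), -1)), Mul(437574, Pow(Add(Add(Function('X')(312, -246), -35767), 86326), -1))) = Add(Mul(Mul(-6448, Pow(460618, -1)), Pow(Mul(122748, Pow(-146907, -1)), -1)), Mul(437574, Pow(Add(Add(Mul(Rational(1, 4), Pow(-246, -2), Pow(Add(12, Mul(-1, -246), Mul(2, 312, -246)), 2)), -35767), 86326), -1))) = Add(Mul(Mul(-6448, Rational(1, 460618)), Pow(Mul(122748, Rational(-1, 146907)), -1)), Mul(437574, Pow(Add(Add(Mul(Rational(1, 4), Rational(1, 60516), Pow(Add(12, 246, -153504), 2)), -35767), 86326), -1))) = Add(Mul(Rational(-3224, 230309), Pow(Rational(-40916, 48969), -1)), Mul(437574, Pow(Add(Add(Mul(Rational(1, 4), Rational(1, 60516), Pow(-153246, 2)), -35767), 86326), -1))) = Add(Mul(Rational(-3224, 230309), Rational(-48969, 40916)), Mul(437574, Pow(Add(Add(Mul(Rational(1, 4), Rational(1, 60516), 23484336516), -35767), 86326), -1))) = Add(Rational(39469014, 2355830761), Mul(437574, Pow(Add(Add(Rational(652342681, 6724), -35767), 86326), -1))) = Add(Rational(39469014, 2355830761), Mul(437574, Pow(Add(Rational(411845373, 6724), 86326), -1))) = Add(Rational(39469014, 2355830761), Mul(437574, Pow(Rational(992301397, 6724), -1))) = Add(Rational(39469014, 2355830761), Mul(437574, Rational(6724, 992301397))) = Add(Rational(39469014, 2355830761), Rational(2942247576, 992301397)) = Rational(6970602503748897894, 2337694155235873117)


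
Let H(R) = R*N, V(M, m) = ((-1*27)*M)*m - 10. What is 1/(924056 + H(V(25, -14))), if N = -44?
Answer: 1/508696 ≈ 1.9658e-6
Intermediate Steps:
V(M, m) = -10 - 27*M*m (V(M, m) = (-27*M)*m - 10 = -27*M*m - 10 = -10 - 27*M*m)
H(R) = -44*R (H(R) = R*(-44) = -44*R)
1/(924056 + H(V(25, -14))) = 1/(924056 - 44*(-10 - 27*25*(-14))) = 1/(924056 - 44*(-10 + 9450)) = 1/(924056 - 44*9440) = 1/(924056 - 415360) = 1/508696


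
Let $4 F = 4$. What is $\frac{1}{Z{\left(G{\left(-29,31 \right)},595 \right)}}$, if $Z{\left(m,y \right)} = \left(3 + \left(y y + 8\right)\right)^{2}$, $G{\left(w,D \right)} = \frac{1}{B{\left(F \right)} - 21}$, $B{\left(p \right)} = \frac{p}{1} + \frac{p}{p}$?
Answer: $\frac{1}{125341489296} \approx 7.9782 \cdot 10^{-12}$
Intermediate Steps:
$F = 1$ ($F = \frac{1}{4} \cdot 4 = 1$)
$B{\left(p \right)} = 1 + p$ ($B{\left(p \right)} = p 1 + 1 = p + 1 = 1 + p$)
$G{\left(w,D \right)} = - \frac{1}{19}$ ($G{\left(w,D \right)} = \frac{1}{\left(1 + 1\right) - 21} = \frac{1}{2 - 21} = \frac{1}{-19} = - \frac{1}{19}$)
$Z{\left(m,y \right)} = \left(11 + y^{2}\right)^{2}$ ($Z{\left(m,y \right)} = \left(3 + \left(y^{2} + 8\right)\right)^{2} = \left(3 + \left(8 + y^{2}\right)\right)^{2} = \left(11 + y^{2}\right)^{2}$)
$\frac{1}{Z{\left(G{\left(-29,31 \right)},595 \right)}} = \frac{1}{\left(11 + 595^{2}\right)^{2}} = \frac{1}{\left(11 + 354025\right)^{2}} = \frac{1}{354036^{2}} = \frac{1}{125341489296}$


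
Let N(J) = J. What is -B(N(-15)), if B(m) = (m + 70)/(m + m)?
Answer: 11/6 ≈ 1.8333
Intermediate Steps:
B(m) = (70 + m)/(2*m) (B(m) = (70 + m)/((2*m)) = (70 + m)*(1/(2*m)) = (70 + m)/(2*m))
-B(N(-15)) = -(70 - 15)/(2*(-15)) = -(-1)*55/(2*15) = -1*(-11/6) = 11/6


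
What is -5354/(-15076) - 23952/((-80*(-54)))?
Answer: -880133/169605 ≈ -5.1893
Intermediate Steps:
-5354/(-15076) - 23952/((-80*(-54))) = -5354*(-1/15076) - 23952/4320 = 2677/7538 - 23952*1/4320 = 2677/7538 - 499/90 = -880133/169605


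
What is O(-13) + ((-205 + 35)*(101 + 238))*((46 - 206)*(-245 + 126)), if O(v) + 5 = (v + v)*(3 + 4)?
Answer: -1097275387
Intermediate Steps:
O(v) = -5 + 14*v (O(v) = -5 + (v + v)*(3 + 4) = -5 + (2*v)*7 = -5 + 14*v)
O(-13) + ((-205 + 35)*(101 + 238))*((46 - 206)*(-245 + 126)) = (-5 + 14*(-13)) + ((-205 + 35)*(101 + 238))*((46 - 206)*(-245 + 126)) = (-5 - 182) + (-170*339)*(-160*(-119)) = -187 - 57630*19040 = -187 - 1097275200 = -1097275387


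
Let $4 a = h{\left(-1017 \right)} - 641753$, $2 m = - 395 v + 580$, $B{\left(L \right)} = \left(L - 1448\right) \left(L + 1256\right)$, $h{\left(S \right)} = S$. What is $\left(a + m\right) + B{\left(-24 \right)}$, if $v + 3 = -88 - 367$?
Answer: $- \frac{3766903}{2} \approx -1.8835 \cdot 10^{6}$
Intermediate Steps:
$v = -458$ ($v = -3 - 455 = -458$)
$B{\left(L \right)} = \left(-1448 + L\right) \left(1256 + L\right)$
$m = 90745$ ($m = \frac{\left(-395\right) \left(-458\right) + 580}{2} = \frac{180910 + 580}{2} = \frac{1}{2} \cdot 181490 = 90745$)
$a = - \frac{321385}{2}$ ($a = \frac{-1017 - 641753}{4} = \frac{1}{4} \left(-642770\right) = - \frac{321385}{2} \approx -1.6069 \cdot 10^{5}$)
$\left(a + m\right) + B{\left(-24 \right)} = \left(- \frac{321385}{2} + 90745\right) - \left(1814080 - 576\right) = - \frac{139895}{2} + \left(-1818688 + 576 + 4608\right) = - \frac{139895}{2} - 1813504 = - \frac{3766903}{2}$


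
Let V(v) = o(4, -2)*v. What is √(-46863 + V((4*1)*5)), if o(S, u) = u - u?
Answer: 3*I*√5207 ≈ 216.48*I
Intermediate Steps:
o(S, u) = 0
V(v) = 0 (V(v) = 0*v = 0)
√(-46863 + V((4*1)*5)) = √(-46863 + 0) = √(-46863) = 3*I*√5207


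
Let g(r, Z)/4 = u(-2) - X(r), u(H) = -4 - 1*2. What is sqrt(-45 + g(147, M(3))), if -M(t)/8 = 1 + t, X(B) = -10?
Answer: I*sqrt(29) ≈ 5.3852*I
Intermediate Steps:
u(H) = -6 (u(H) = -4 - 2 = -6)
M(t) = -8 - 8*t (M(t) = -8*(1 + t) = -8 - 8*t)
g(r, Z) = 16 (g(r, Z) = 4*(-6 - 1*(-10)) = 4*(-6 + 10) = 4*4 = 16)
sqrt(-45 + g(147, M(3))) = sqrt(-45 + 16) = sqrt(-29) = I*sqrt(29)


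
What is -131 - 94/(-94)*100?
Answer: -31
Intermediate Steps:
-131 - 94/(-94)*100 = -131 - 94*(-1/94)*100 = -131 + 1*100 = -131 + 100 = -31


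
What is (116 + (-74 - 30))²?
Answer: 144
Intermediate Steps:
(116 + (-74 - 30))² = (116 - 104)² = 12² = 144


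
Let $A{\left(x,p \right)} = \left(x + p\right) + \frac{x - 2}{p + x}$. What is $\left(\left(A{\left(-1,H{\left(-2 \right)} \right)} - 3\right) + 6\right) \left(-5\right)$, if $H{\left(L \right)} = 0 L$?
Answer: $-25$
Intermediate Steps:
$H{\left(L \right)} = 0$
$A{\left(x,p \right)} = p + x + \frac{-2 + x}{p + x}$ ($A{\left(x,p \right)} = \left(p + x\right) + \frac{-2 + x}{p + x} = p + x + \frac{-2 + x}{p + x}$)
$\left(\left(A{\left(-1,H{\left(-2 \right)} \right)} - 3\right) + 6\right) \left(-5\right) = \left(\left(\frac{-2 - 1 + 0^{2} + \left(-1\right)^{2} + 2 \cdot 0 \left(-1\right)}{0 - 1} - 3\right) + 6\right) \left(-5\right) = \left(\left(\frac{-2 - 1 + 0 + 1 + 0}{-1} - 3\right) + 6\right) \left(-5\right) = \left(\left(\left(-1\right) \left(-2\right) - 3\right) + 6\right) \left(-5\right) = \left(\left(2 - 3\right) + 6\right) \left(-5\right) = \left(-1 + 6\right) \left(-5\right) = 5 \left(-5\right) = -25$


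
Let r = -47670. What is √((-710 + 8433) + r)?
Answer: I*√39947 ≈ 199.87*I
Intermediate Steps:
√((-710 + 8433) + r) = √((-710 + 8433) - 47670) = √(7723 - 47670) = √(-39947) = I*√39947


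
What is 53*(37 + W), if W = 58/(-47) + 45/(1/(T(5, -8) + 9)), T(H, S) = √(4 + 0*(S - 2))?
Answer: 1322138/47 ≈ 28131.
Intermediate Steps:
T(H, S) = 2 (T(H, S) = √(4 + 0*(-2 + S)) = √(4 + 0) = √4 = 2)
W = 23207/47 (W = 58/(-47) + 45/(1/(2 + 9)) = 58*(-1/47) + 45/(1/11) = -58/47 + 45/(1/11) = -58/47 + 45*11 = -58/47 + 495 = 23207/47 ≈ 493.77)
53*(37 + W) = 53*(37 + 23207/47) = 53*(24946/47) = 1322138/47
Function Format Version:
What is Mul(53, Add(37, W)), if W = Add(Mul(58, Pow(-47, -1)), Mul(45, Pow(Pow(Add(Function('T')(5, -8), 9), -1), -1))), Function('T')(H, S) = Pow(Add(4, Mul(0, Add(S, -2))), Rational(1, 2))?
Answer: Rational(1322138, 47) ≈ 28131.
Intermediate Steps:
Function('T')(H, S) = 2 (Function('T')(H, S) = Pow(Add(4, Mul(0, Add(-2, S))), Rational(1, 2)) = Pow(Add(4, 0), Rational(1, 2)) = Pow(4, Rational(1, 2)) = 2)
W = Rational(23207, 47) (W = Add(Mul(58, Pow(-47, -1)), Mul(45, Pow(Pow(Add(2, 9), -1), -1))) = Add(Mul(58, Rational(-1, 47)), Mul(45, Pow(Pow(11, -1), -1))) = Add(Rational(-58, 47), Mul(45, Pow(Rational(1, 11), -1))) = Add(Rational(-58, 47), Mul(45, 11)) = Add(Rational(-58, 47), 495) = Rational(23207, 47) ≈ 493.77)
Mul(53, Add(37, W)) = Mul(53, Add(37, Rational(23207, 47))) = Mul(53, Rational(24946, 47)) = Rational(1322138, 47)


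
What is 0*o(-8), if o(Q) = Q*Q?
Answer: 0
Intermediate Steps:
o(Q) = Q²
0*o(-8) = 0*(-8)² = 0*64 = 0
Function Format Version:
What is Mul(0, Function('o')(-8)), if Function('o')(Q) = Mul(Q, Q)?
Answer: 0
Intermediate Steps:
Function('o')(Q) = Pow(Q, 2)
Mul(0, Function('o')(-8)) = Mul(0, Pow(-8, 2)) = Mul(0, 64) = 0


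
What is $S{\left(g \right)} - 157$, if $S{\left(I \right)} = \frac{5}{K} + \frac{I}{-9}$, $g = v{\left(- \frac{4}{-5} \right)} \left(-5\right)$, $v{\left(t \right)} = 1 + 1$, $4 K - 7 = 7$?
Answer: $- \frac{9731}{63} \approx -154.46$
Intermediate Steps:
$K = \frac{7}{2}$ ($K = \frac{7}{4} + \frac{1}{4} \cdot 7 = \frac{7}{4} + \frac{7}{4} = \frac{7}{2} \approx 3.5$)
$v{\left(t \right)} = 2$
$g = -10$ ($g = 2 \left(-5\right) = -10$)
$S{\left(I \right)} = \frac{10}{7} - \frac{I}{9}$ ($S{\left(I \right)} = \frac{5}{\frac{7}{2}} + \frac{I}{-9} = 5 \cdot \frac{2}{7} + I \left(- \frac{1}{9}\right) = \frac{10}{7} - \frac{I}{9}$)
$S{\left(g \right)} - 157 = \left(\frac{10}{7} - - \frac{10}{9}\right) - 157 = \left(\frac{10}{7} + \frac{10}{9}\right) - 157 = \frac{160}{63} - 157 = - \frac{9731}{63}$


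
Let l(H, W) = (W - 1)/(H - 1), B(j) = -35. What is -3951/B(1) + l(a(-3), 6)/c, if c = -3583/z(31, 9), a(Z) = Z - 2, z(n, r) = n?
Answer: 84944023/752430 ≈ 112.89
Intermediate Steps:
a(Z) = -2 + Z
c = -3583/31 ≈ -115.58
l(H, W) = (-1 + W)/(-1 + H)
-3951/B(1) + l(a(-3), 6)/c = -3951/(-35) + ((-1 + 6)/(-1 + (-2 - 3)))/(-3583/31) = -3951*(-1/35) + (5/(-1 - 5))*(-31/3583) = 3951/35 + (5/(-6))*(-31/3583) = 3951/35 - ⅙*5*(-31/3583) = 3951/35 - ⅚*(-31/3583) = 3951/35 + 155/21498 = 84944023/752430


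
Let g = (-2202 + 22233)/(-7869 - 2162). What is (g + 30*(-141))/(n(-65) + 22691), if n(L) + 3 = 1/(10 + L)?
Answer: -2334813855/12517073009 ≈ -0.18653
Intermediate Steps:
n(L) = -3 + 1/(10 + L)
g = -20031/10031 (g = 20031/(-10031) = 20031*(-1/10031) = -20031/10031 ≈ -1.9969)
(g + 30*(-141))/(n(-65) + 22691) = (-20031/10031 + 30*(-141))/((-29 - 3*(-65))/(10 - 65) + 22691) = (-20031/10031 - 4230)/((-29 + 195)/(-55) + 22691) = -42451161/(10031*(-1/55*166 + 22691)) = -42451161/(10031*(-166/55 + 22691)) = -42451161/(10031*1247839/55) = -42451161/10031*55/1247839 = -2334813855/12517073009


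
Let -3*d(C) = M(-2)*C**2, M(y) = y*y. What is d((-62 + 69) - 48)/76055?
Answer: -164/5565 ≈ -0.029470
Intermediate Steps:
M(y) = y**2
d(C) = -4*C**2/3 (d(C) = -(-2)**2*C**2/3 = -4*C**2/3)
d((-62 + 69) - 48)/76055 = -4*((-62 + 69) - 48)**2/3/76055 = -4*(7 - 48)**2/3*(1/76055) = -4/3*(-41)**2*(1/76055) = -4/3*1681*(1/76055) = -6724/3*1/76055 = -164/5565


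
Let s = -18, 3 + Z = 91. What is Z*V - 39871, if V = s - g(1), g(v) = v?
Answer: -41543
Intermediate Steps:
Z = 88 (Z = -3 + 91 = 88)
V = -19 (V = -18 - 1*1 = -18 - 1 = -19)
Z*V - 39871 = 88*(-19) - 39871 = -1672 - 39871 = -41543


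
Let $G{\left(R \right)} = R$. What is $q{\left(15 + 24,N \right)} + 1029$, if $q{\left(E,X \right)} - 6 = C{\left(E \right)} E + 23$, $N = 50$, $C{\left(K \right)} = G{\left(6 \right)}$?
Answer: $1292$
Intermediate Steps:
$C{\left(K \right)} = 6$
$q{\left(E,X \right)} = 29 + 6 E$ ($q{\left(E,X \right)} = 6 + \left(6 E + 23\right) = 6 + \left(23 + 6 E\right) = 29 + 6 E$)
$q{\left(15 + 24,N \right)} + 1029 = \left(29 + 6 \left(15 + 24\right)\right) + 1029 = \left(29 + 6 \cdot 39\right) + 1029 = \left(29 + 234\right) + 1029 = 263 + 1029 = 1292$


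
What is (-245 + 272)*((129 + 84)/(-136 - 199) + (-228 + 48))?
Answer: -1633851/335 ≈ -4877.2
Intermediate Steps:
(-245 + 272)*((129 + 84)/(-136 - 199) + (-228 + 48)) = 27*(213/(-335) - 180) = 27*(213*(-1/335) - 180) = 27*(-213/335 - 180) = 27*(-60513/335) = -1633851/335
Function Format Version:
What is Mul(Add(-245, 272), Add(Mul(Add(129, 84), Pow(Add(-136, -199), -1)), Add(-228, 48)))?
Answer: Rational(-1633851, 335) ≈ -4877.2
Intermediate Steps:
Mul(Add(-245, 272), Add(Mul(Add(129, 84), Pow(Add(-136, -199), -1)), Add(-228, 48))) = Mul(27, Add(Mul(213, Pow(-335, -1)), -180)) = Mul(27, Add(Mul(213, Rational(-1, 335)), -180)) = Mul(27, Add(Rational(-213, 335), -180)) = Mul(27, Rational(-60513, 335)) = Rational(-1633851, 335)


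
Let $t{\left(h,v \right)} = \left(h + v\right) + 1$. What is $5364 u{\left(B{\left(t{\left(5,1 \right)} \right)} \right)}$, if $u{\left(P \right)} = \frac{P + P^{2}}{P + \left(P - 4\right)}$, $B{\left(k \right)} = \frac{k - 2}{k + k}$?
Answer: $- \frac{127395}{161} \approx -791.27$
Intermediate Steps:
$t{\left(h,v \right)} = 1 + h + v$
$B{\left(k \right)} = \frac{-2 + k}{2 k}$
$u{\left(P \right)} = \frac{P + P^{2}}{-4 + 2 P}$ ($u{\left(P \right)} = \frac{P + P^{2}}{P + \left(-4 + P\right)} = \frac{P + P^{2}}{-4 + 2 P}$)
$5364 u{\left(B{\left(t{\left(5,1 \right)} \right)} \right)} = 5364 \frac{\frac{-2 + \left(1 + 5 + 1\right)}{2 \left(1 + 5 + 1\right)} \left(1 + \frac{-2 + \left(1 + 5 + 1\right)}{2 \left(1 + 5 + 1\right)}\right)}{2 \left(-2 + \frac{-2 + \left(1 + 5 + 1\right)}{2 \left(1 + 5 + 1\right)}\right)} = 5364 \frac{\frac{-2 + 7}{2 \cdot 7} \left(1 + \frac{-2 + 7}{2 \cdot 7}\right)}{2 \left(-2 + \frac{-2 + 7}{2 \cdot 7}\right)} = 5364 \frac{\frac{1}{2} \cdot \frac{1}{7} \cdot 5 \left(1 + \frac{1}{2} \cdot \frac{1}{7} \cdot 5\right)}{2 \left(-2 + \frac{1}{2} \cdot \frac{1}{7} \cdot 5\right)} = 5364 \cdot \frac{1}{2} \cdot \frac{5}{14} \frac{1}{-2 + \frac{5}{14}} \left(1 + \frac{5}{14}\right) = 5364 \cdot \frac{1}{2} \cdot \frac{5}{14} \frac{1}{- \frac{23}{14}} \cdot \frac{19}{14} = 5364 \cdot \frac{1}{2} \cdot \frac{5}{14} \left(- \frac{14}{23}\right) \frac{19}{14} = 5364 \left(- \frac{95}{644}\right) = - \frac{127395}{161}$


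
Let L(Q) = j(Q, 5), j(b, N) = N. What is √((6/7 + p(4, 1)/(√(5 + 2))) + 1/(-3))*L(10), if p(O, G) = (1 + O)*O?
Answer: 5*√(231 + 1260*√7)/21 ≈ 14.215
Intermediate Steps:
p(O, G) = O*(1 + O)
L(Q) = 5
√((6/7 + p(4, 1)/(√(5 + 2))) + 1/(-3))*L(10) = √((6/7 + (4*(1 + 4))/(√(5 + 2))) + 1/(-3))*5 = √((6*(⅐) + (4*5)/(√7)) - ⅓)*5 = √((6/7 + 20*(√7/7)) - ⅓)*5 = √((6/7 + 20*√7/7) - ⅓)*5 = √(11/21 + 20*√7/7)*5 = 5*√(11/21 + 20*√7/7)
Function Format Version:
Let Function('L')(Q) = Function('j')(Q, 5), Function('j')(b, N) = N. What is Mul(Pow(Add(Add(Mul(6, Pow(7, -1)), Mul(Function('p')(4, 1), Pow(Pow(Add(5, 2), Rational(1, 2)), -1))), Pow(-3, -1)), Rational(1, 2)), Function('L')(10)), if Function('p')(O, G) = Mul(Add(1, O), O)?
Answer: Mul(Rational(5, 21), Pow(Add(231, Mul(1260, Pow(7, Rational(1, 2)))), Rational(1, 2))) ≈ 14.215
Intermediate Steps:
Function('p')(O, G) = Mul(O, Add(1, O))
Function('L')(Q) = 5
Mul(Pow(Add(Add(Mul(6, Pow(7, -1)), Mul(Function('p')(4, 1), Pow(Pow(Add(5, 2), Rational(1, 2)), -1))), Pow(-3, -1)), Rational(1, 2)), Function('L')(10)) = Mul(Pow(Add(Add(Mul(6, Pow(7, -1)), Mul(Mul(4, Add(1, 4)), Pow(Pow(Add(5, 2), Rational(1, 2)), -1))), Pow(-3, -1)), Rational(1, 2)), 5) = Mul(Pow(Add(Add(Mul(6, Rational(1, 7)), Mul(Mul(4, 5), Pow(Pow(7, Rational(1, 2)), -1))), Rational(-1, 3)), Rational(1, 2)), 5) = Mul(Pow(Add(Add(Rational(6, 7), Mul(20, Mul(Rational(1, 7), Pow(7, Rational(1, 2))))), Rational(-1, 3)), Rational(1, 2)), 5) = Mul(Pow(Add(Add(Rational(6, 7), Mul(Rational(20, 7), Pow(7, Rational(1, 2)))), Rational(-1, 3)), Rational(1, 2)), 5) = Mul(Pow(Add(Rational(11, 21), Mul(Rational(20, 7), Pow(7, Rational(1, 2)))), Rational(1, 2)), 5) = Mul(5, Pow(Add(Rational(11, 21), Mul(Rational(20, 7), Pow(7, Rational(1, 2)))), Rational(1, 2)))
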